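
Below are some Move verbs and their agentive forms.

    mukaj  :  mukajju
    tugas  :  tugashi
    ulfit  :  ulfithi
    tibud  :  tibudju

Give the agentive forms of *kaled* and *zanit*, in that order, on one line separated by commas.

Looking at the final consonant of each stem: -hi when the stem ends in a voiceless consonant (*tugas*, *ulfit*); -ju when the stem ends in a voiced consonant (*mukaj*, *tibud*).
*kaled*: final consonant = /d/, voiced → -ju → *kaledju*.
Since the final consonant of *zanit* is /t/ (voiceless), it takes -hi, giving *zanithi*.

kaledju, zanithi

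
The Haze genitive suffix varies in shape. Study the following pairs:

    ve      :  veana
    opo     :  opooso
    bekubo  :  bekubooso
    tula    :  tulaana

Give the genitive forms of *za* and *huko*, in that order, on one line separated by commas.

zaana, hukooso

The suffix is conditioned by the last vowel: -oso when the last vowel of the stem is a rounded vowel (*opo*, *bekubo*); -ana when the last vowel of the stem is an unrounded vowel (*ve*, *tula*).
*za* — last vowel /a/ (an unrounded vowel) → -ana → *zaana*.
*huko*: last vowel = /o/, a rounded vowel → -oso → *hukooso*.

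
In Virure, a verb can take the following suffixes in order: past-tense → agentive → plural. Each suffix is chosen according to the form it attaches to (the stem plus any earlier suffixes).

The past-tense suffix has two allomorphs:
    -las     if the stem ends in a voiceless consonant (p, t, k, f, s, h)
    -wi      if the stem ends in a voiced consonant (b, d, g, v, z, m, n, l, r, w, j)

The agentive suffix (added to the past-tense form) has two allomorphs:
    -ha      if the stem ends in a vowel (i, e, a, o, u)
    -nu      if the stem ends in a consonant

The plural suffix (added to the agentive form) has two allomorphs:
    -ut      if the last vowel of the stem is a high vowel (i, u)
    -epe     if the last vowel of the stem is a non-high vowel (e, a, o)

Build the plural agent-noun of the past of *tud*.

The final consonant of *tud* is /d/, which is voiced, so the past-tense suffix is -wi, giving *tudwi*.
The past-tense form *tudwi* — final sound /i/ (a vowel) → -ha → *tudwiha*.
The agentive form *tudwiha* — last vowel /a/ (a non-high vowel) → -epe → *tudwihaepe*.

tudwihaepe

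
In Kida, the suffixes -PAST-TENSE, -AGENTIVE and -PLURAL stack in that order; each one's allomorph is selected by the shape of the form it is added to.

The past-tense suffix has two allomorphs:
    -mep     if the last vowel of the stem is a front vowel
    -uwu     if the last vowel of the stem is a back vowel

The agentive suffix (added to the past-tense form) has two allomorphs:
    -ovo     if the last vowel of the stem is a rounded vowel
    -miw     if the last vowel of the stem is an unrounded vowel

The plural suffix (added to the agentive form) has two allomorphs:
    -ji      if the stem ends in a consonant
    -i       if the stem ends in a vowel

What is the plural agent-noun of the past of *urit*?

uritmepmiwji

*urit*: last vowel = /i/, a front vowel → -mep → *uritmep*.
The past-tense form *uritmep* — last vowel /e/ (an unrounded vowel) → -miw → *uritmepmiw*.
The agentive form *uritmepmiw*: final sound = /w/, a consonant → -ji → *uritmepmiwji*.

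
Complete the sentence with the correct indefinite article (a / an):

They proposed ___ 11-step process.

The indefinite article is chosen by the initial *sound* of the following word, not its spelling.
The number *11* is spoken "eleven", beginning with /ɪˈlɛvən/ — a vowel sound.
So the article is *an*: They proposed an 11-step process.

an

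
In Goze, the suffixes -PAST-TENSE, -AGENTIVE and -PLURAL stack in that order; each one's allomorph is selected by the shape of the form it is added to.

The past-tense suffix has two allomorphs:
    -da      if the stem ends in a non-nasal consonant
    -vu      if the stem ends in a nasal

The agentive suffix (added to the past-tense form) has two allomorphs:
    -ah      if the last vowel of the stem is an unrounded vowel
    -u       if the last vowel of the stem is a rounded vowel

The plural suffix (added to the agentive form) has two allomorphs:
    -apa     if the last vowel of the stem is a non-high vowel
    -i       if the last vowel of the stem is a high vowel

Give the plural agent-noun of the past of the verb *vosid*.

vosiddaahapa

*vosid*: final consonant = /d/, non-nasal → -da → *vosidda*.
The past-tense form *vosidda* — last vowel /a/ (an unrounded vowel) → -ah → *vosiddaah*.
The agentive form *vosiddaah*: last vowel = /a/, a non-high vowel → -apa → *vosiddaahapa*.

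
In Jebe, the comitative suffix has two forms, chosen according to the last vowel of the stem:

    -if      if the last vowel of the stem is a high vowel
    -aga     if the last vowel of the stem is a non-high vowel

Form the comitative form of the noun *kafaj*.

kafajaga

Since the last vowel of *kafaj* is /a/ (a non-high vowel), it takes -aga, giving *kafajaga*.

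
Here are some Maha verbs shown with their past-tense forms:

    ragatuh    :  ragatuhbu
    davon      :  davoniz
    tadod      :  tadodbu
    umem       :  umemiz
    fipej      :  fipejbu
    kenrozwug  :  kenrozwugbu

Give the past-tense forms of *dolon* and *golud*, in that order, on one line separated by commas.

doloniz, goludbu

The pattern is nasality of the final consonant: -iz when the stem ends in a nasal (*davon*, *umem*); -bu when the stem ends in a non-nasal consonant (*ragatuh*, *tadod*, *fipej*, *kenrozwug*).
Since the final consonant of *dolon* is /n/ (a nasal), it takes -iz, giving *doloniz*.
*golud* — final consonant /d/ (non-nasal) → -bu → *goludbu*.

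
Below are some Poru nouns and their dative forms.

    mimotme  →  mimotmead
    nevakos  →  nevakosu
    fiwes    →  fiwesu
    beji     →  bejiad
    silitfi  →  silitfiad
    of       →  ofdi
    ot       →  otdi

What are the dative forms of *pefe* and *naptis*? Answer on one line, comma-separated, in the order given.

The alternation tracks the final sound of the stem — -u when the stem ends in a sibilant (*nevakos*, *fiwes*); -di when the stem ends in a non-sibilant consonant (*of*, *ot*); -ad when the stem ends in a vowel (*mimotme*, *beji*, *silitfi*).
*pefe*: final sound = /e/, a vowel → -ad → *pefead*.
The final sound of *naptis* is /s/, which is a sibilant, so the suffix is -u, giving *naptisu*.

pefead, naptisu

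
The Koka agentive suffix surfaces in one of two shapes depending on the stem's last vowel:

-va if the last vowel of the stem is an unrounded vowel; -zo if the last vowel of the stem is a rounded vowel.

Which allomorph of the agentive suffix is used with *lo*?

*lo* — last vowel /o/ (a rounded vowel) → -zo.

-zo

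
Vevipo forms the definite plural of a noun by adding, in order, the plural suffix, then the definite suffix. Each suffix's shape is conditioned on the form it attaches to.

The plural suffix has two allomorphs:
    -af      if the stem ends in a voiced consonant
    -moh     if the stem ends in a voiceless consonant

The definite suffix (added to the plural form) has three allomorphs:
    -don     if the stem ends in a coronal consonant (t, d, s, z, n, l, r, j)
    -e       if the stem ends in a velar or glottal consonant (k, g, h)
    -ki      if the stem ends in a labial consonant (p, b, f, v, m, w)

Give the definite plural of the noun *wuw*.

The final consonant of *wuw* is /w/, which is voiced, so the plural suffix is -af, giving *wuwaf*.
The plural form *wuwaf*: final consonant = /f/, labial → -ki → *wuwafki*.

wuwafki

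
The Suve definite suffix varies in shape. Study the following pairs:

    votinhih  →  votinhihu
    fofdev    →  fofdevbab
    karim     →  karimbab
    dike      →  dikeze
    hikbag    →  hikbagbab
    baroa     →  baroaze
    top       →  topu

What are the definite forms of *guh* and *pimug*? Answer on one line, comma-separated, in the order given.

The suffix is conditioned by the final sound: -u when the stem ends in a voiceless consonant (*votinhih*, *top*); -bab when the stem ends in a voiced consonant (*fofdev*, *karim*, *hikbag*); -ze when the stem ends in a vowel (*dike*, *baroa*).
The final sound of *guh* is /h/, which is a voiceless consonant, so the suffix is -u, giving *guhu*.
*pimug* — final sound /g/ (a voiced consonant) → -bab → *pimugbab*.

guhu, pimugbab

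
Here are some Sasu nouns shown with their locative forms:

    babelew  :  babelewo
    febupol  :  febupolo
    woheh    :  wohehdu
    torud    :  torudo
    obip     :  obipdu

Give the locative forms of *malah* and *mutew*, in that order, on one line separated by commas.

malahdu, mutewo

The pattern is voicing of the final consonant: -du when the stem ends in a voiceless consonant (*woheh*, *obip*); -o when the stem ends in a voiced consonant (*babelew*, *febupol*, *torud*).
Since the final consonant of *malah* is /h/ (voiceless), it takes -du, giving *malahdu*.
The final consonant of *mutew* is /w/, which is voiced, so the suffix is -o, giving *mutewo*.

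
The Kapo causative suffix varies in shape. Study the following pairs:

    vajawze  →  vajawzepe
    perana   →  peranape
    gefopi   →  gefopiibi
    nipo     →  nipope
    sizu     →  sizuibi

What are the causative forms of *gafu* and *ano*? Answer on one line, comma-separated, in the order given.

gafuibi, anope

The suffix is conditioned by the last vowel: -ibi when the last vowel of the stem is a high vowel (*gefopi*, *sizu*); -pe when the last vowel of the stem is a non-high vowel (*vajawze*, *perana*, *nipo*).
*gafu* — last vowel /u/ (a high vowel) → -ibi → *gafuibi*.
Since the last vowel of *ano* is /o/ (a non-high vowel), it takes -pe, giving *anope*.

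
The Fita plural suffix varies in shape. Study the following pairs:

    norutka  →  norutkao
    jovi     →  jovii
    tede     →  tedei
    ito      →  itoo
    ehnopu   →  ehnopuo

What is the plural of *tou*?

The suffix is conditioned by the last vowel: -i when the last vowel of the stem is a front vowel (*jovi*, *tede*); -o when the last vowel of the stem is a back vowel (*norutka*, *ito*, *ehnopu*).
*tou*: last vowel = /u/, a back vowel → -o → *touo*.

touo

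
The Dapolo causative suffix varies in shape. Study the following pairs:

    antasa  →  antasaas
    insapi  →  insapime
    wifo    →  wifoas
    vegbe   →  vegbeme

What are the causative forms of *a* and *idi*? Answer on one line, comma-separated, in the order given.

aas, idime

The alternation tracks the last vowel of the stem — -me when the last vowel of the stem is a front vowel (*insapi*, *vegbe*); -as when the last vowel of the stem is a back vowel (*antasa*, *wifo*).
*a*: last vowel = /a/, a back vowel → -as → *aas*.
Since the last vowel of *idi* is /i/ (a front vowel), it takes -me, giving *idime*.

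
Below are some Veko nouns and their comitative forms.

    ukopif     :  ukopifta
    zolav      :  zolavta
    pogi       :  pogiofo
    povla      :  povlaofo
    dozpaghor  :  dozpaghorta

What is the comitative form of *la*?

laofo

The suffix is conditioned by the final sound: -ta when the stem ends in a consonant (*ukopif*, *zolav*, *dozpaghor*); -ofo when the stem ends in a vowel (*pogi*, *povla*).
*la* — final sound /a/ (a vowel) → -ofo → *laofo*.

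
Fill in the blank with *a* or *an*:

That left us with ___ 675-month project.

a

The indefinite article is chosen by the initial *sound* of the following word, not its spelling.
The number *675* is spoken "six hundred …", beginning with /sɪks/ — a consonant sound.
So the article is *a*: That left us with a 675-month project.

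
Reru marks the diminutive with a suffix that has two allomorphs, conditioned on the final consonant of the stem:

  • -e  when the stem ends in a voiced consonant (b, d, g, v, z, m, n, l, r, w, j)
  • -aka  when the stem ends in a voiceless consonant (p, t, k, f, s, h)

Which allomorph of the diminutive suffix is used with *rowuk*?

-aka

The final consonant of *rowuk* is /k/, which is voiceless, so the suffix is -aka.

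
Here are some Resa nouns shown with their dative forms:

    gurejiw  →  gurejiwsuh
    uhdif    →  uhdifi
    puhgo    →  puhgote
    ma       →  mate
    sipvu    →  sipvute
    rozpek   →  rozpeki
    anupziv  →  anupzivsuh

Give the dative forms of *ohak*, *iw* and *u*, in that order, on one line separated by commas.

ohaki, iwsuh, ute

The alternation tracks the final sound of the stem — -i when the stem ends in a voiceless consonant (*uhdif*, *rozpek*); -suh when the stem ends in a voiced consonant (*gurejiw*, *anupziv*); -te when the stem ends in a vowel (*puhgo*, *ma*, *sipvu*).
The final sound of *ohak* is /k/, which is a voiceless consonant, so the suffix is -i, giving *ohaki*.
Since the final sound of *iw* is /w/ (a voiced consonant), it takes -suh, giving *iwsuh*.
Since the final sound of *u* is /u/ (a vowel), it takes -te, giving *ute*.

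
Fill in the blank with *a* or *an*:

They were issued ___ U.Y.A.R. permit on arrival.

The indefinite article is chosen by the initial *sound* of the following word, not its spelling.
The initialism *U.Y.A.R.* is read letter by letter; the first letter, U, is pronounced /juː/, which begins with a consonant sound.
So the article is *a*: They were issued a U.Y.A.R. permit on arrival.

a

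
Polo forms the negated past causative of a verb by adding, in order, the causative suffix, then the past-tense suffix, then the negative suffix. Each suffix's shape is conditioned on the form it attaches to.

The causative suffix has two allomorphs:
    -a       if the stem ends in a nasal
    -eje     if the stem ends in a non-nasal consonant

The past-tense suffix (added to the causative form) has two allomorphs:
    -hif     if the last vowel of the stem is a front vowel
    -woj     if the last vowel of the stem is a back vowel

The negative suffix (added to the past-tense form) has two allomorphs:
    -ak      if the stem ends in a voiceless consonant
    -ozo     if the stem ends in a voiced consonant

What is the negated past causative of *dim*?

The final consonant of *dim* is /m/, which is a nasal, so the causative suffix is -a, giving *dima*.
The causative form *dima* — last vowel /a/ (a back vowel) → -woj → *dimawoj*.
The past-tense form *dimawoj* — final consonant /j/ (voiced) → -ozo → *dimawojozo*.

dimawojozo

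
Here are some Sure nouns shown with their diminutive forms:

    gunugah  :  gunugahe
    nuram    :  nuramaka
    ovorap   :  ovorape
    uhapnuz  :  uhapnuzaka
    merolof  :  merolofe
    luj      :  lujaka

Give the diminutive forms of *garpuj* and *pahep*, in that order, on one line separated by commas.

garpujaka, pahepe

The alternation tracks the final consonant of the stem — -e when the stem ends in a voiceless consonant (*gunugah*, *ovorap*, *merolof*); -aka when the stem ends in a voiced consonant (*nuram*, *uhapnuz*, *luj*).
The final consonant of *garpuj* is /j/, which is voiced, so the suffix is -aka, giving *garpujaka*.
The final consonant of *pahep* is /p/, which is voiceless, so the suffix is -e, giving *pahepe*.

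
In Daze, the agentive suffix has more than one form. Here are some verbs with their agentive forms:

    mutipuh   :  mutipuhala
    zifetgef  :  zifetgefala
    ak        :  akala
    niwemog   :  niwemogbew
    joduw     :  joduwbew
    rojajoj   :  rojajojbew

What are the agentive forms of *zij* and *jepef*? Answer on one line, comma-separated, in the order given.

zijbew, jepefala

Looking at the final consonant of each stem: -ala when the stem ends in a voiceless consonant (*mutipuh*, *zifetgef*, *ak*); -bew when the stem ends in a voiced consonant (*niwemog*, *joduw*, *rojajoj*).
*zij* — final consonant /j/ (voiced) → -bew → *zijbew*.
Since the final consonant of *jepef* is /f/ (voiceless), it takes -ala, giving *jepefala*.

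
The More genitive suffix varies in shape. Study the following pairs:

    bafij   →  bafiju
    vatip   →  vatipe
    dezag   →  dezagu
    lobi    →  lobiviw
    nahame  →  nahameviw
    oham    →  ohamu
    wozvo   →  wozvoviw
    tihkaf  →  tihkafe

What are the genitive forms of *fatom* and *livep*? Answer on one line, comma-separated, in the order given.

fatomu, livepe

The suffix is conditioned by the final sound: -e when the stem ends in a voiceless consonant (*vatip*, *tihkaf*); -u when the stem ends in a voiced consonant (*bafij*, *dezag*, *oham*); -viw when the stem ends in a vowel (*lobi*, *nahame*, *wozvo*).
The final sound of *fatom* is /m/, which is a voiced consonant, so the suffix is -u, giving *fatomu*.
The final sound of *livep* is /p/, which is a voiceless consonant, so the suffix is -e, giving *livepe*.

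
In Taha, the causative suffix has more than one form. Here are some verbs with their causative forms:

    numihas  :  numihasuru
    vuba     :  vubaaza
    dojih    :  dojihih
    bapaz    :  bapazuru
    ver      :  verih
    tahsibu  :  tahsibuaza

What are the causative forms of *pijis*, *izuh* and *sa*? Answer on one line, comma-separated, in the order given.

pijisuru, izuhih, saaza

The suffix is conditioned by the final sound: -uru when the stem ends in a sibilant (*numihas*, *bapaz*); -ih when the stem ends in a non-sibilant consonant (*dojih*, *ver*); -aza when the stem ends in a vowel (*vuba*, *tahsibu*).
The final sound of *pijis* is /s/, which is a sibilant, so the suffix is -uru, giving *pijisuru*.
The final sound of *izuh* is /h/, which is a non-sibilant consonant, so the suffix is -ih, giving *izuhih*.
Since the final sound of *sa* is /a/ (a vowel), it takes -aza, giving *saaza*.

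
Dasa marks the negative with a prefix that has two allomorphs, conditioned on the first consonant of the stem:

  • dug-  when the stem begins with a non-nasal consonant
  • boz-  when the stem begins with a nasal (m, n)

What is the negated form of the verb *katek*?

Since the first consonant of *katek* is /k/ (non-nasal), it takes dug-, giving *dugkatek*.

dugkatek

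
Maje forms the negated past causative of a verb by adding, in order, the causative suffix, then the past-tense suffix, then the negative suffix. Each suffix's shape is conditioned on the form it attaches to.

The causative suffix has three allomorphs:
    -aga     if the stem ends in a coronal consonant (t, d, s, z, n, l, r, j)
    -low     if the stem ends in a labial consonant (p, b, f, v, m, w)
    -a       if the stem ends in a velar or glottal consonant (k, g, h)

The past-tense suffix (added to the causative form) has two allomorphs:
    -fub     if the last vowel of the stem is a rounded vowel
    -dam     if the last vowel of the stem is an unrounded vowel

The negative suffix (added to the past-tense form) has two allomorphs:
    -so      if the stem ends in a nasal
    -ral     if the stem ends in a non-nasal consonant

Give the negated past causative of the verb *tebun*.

Since the final consonant of *tebun* is /n/ (coronal), it takes -aga, giving *tebunaga*.
The last vowel of the causative form *tebunaga* is /a/, which is an unrounded vowel, so the past-tense suffix is -dam, giving *tebunagadam*.
Since the final consonant of the past-tense form *tebunagadam* is /m/ (a nasal), it takes -so, giving *tebunagadamso*.

tebunagadamso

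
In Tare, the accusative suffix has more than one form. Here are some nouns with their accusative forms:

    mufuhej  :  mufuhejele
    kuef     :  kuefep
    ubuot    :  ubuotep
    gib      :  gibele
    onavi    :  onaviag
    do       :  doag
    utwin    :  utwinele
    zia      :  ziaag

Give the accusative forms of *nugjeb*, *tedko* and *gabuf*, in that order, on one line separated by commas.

The suffix is conditioned by the final sound: -ep when the stem ends in a voiceless consonant (*kuef*, *ubuot*); -ele when the stem ends in a voiced consonant (*mufuhej*, *gib*, *utwin*); -ag when the stem ends in a vowel (*onavi*, *do*, *zia*).
*nugjeb*: final sound = /b/, a voiced consonant → -ele → *nugjebele*.
*tedko* — final sound /o/ (a vowel) → -ag → *tedkoag*.
*gabuf* — final sound /f/ (a voiceless consonant) → -ep → *gabufep*.

nugjebele, tedkoag, gabufep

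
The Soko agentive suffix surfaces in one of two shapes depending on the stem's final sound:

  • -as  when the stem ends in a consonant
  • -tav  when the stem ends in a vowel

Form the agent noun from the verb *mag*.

magas

Since the final sound of *mag* is /g/ (a consonant), it takes -as, giving *magas*.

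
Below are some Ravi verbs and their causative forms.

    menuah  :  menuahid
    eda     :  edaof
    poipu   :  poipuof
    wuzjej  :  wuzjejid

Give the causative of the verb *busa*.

The alternation tracks the final sound of the stem — -id when the stem ends in a consonant (*menuah*, *wuzjej*); -of when the stem ends in a vowel (*eda*, *poipu*).
The final sound of *busa* is /a/, which is a vowel, so the suffix is -of, giving *busaof*.

busaof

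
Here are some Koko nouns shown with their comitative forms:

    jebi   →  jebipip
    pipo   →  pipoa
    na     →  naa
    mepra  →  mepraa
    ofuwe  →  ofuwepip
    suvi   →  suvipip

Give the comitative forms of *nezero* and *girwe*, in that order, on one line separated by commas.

nezeroa, girwepip

The alternation tracks the last vowel of the stem — -pip when the last vowel of the stem is a front vowel (*jebi*, *ofuwe*, *suvi*); -a when the last vowel of the stem is a back vowel (*pipo*, *na*, *mepra*).
*nezero* — last vowel /o/ (a back vowel) → -a → *nezeroa*.
Since the last vowel of *girwe* is /e/ (a front vowel), it takes -pip, giving *girwepip*.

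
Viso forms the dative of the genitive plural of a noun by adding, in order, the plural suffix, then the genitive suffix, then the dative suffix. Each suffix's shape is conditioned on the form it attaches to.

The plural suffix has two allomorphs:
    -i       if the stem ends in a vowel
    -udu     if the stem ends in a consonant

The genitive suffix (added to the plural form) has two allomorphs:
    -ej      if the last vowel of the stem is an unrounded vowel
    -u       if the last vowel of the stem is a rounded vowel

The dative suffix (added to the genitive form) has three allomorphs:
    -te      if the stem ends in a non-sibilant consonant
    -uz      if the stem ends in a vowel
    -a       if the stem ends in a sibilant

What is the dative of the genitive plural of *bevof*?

The final sound of *bevof* is /f/, which is a consonant, so the plural suffix is -udu, giving *bevofudu*.
The last vowel of the plural form *bevofudu* is /u/, which is a rounded vowel, so the genitive suffix is -u, giving *bevofuduu*.
The final sound of the genitive form *bevofuduu* is /u/, which is a vowel, so the dative suffix is -uz, giving *bevofuduuuz*.

bevofuduuuz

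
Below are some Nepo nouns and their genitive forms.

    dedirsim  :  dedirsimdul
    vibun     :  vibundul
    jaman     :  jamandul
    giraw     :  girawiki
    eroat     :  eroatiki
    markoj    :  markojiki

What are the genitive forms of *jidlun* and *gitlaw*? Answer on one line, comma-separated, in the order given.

jidlundul, gitlawiki

The pattern is nasality of the final consonant: -dul when the stem ends in a nasal (*dedirsim*, *vibun*, *jaman*); -iki when the stem ends in a non-nasal consonant (*giraw*, *eroat*, *markoj*).
The final consonant of *jidlun* is /n/, which is a nasal, so the suffix is -dul, giving *jidlundul*.
The final consonant of *gitlaw* is /w/, which is non-nasal, so the suffix is -iki, giving *gitlawiki*.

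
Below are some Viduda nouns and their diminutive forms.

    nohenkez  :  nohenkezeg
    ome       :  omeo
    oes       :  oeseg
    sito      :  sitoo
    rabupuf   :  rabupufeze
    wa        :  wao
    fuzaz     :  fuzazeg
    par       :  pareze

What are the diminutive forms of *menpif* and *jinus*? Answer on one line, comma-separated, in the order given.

Looking at the final sound of each stem: -eg when the stem ends in a sibilant (*nohenkez*, *oes*, *fuzaz*); -eze when the stem ends in a non-sibilant consonant (*rabupuf*, *par*); -o when the stem ends in a vowel (*ome*, *sito*, *wa*).
The final sound of *menpif* is /f/, which is a non-sibilant consonant, so the suffix is -eze, giving *menpifeze*.
Since the final sound of *jinus* is /s/ (a sibilant), it takes -eg, giving *jinuseg*.

menpifeze, jinuseg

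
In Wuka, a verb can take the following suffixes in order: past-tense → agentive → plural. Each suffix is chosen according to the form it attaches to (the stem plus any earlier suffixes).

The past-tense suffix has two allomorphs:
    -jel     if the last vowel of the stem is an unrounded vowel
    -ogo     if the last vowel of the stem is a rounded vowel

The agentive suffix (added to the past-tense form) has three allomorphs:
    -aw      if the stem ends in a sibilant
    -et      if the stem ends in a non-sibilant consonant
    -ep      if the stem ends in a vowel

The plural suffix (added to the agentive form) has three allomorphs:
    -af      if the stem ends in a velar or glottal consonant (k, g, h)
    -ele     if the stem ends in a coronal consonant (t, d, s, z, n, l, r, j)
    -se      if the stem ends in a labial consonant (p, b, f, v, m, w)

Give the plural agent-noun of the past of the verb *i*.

ijeletele

The last vowel of *i* is /i/, which is an unrounded vowel, so the past-tense suffix is -jel, giving *ijel*.
The past-tense form *ijel* — final sound /l/ (a non-sibilant consonant) → -et → *ijelet*.
The agentive form *ijelet*: final consonant = /t/, coronal → -ele → *ijeletele*.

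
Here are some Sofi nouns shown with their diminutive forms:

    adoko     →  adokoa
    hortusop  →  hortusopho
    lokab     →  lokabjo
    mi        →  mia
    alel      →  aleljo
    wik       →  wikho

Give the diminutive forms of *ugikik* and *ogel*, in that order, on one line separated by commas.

The alternation tracks the final sound of the stem — -ho when the stem ends in a voiceless consonant (*hortusop*, *wik*); -jo when the stem ends in a voiced consonant (*lokab*, *alel*); -a when the stem ends in a vowel (*adoko*, *mi*).
Since the final sound of *ugikik* is /k/ (a voiceless consonant), it takes -ho, giving *ugikikho*.
*ogel* — final sound /l/ (a voiced consonant) → -jo → *ogeljo*.

ugikikho, ogeljo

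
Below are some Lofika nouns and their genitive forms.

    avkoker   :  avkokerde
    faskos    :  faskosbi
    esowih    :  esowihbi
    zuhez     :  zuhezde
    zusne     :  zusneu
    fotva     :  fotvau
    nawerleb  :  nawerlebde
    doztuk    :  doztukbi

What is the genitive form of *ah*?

The alternation tracks the final sound of the stem — -bi when the stem ends in a voiceless consonant (*faskos*, *esowih*, *doztuk*); -de when the stem ends in a voiced consonant (*avkoker*, *zuhez*, *nawerleb*); -u when the stem ends in a vowel (*zusne*, *fotva*).
*ah* — final sound /h/ (a voiceless consonant) → -bi → *ahbi*.

ahbi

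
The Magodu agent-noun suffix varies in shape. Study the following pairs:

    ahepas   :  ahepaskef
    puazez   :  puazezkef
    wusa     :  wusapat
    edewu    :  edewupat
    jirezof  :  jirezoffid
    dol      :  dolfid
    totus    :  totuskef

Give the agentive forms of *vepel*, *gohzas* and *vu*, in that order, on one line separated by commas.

The alternation tracks the final sound of the stem — -kef when the stem ends in a sibilant (*ahepas*, *puazez*, *totus*); -fid when the stem ends in a non-sibilant consonant (*jirezof*, *dol*); -pat when the stem ends in a vowel (*wusa*, *edewu*).
*vepel* — final sound /l/ (a non-sibilant consonant) → -fid → *vepelfid*.
Since the final sound of *gohzas* is /s/ (a sibilant), it takes -kef, giving *gohzaskef*.
The final sound of *vu* is /u/, which is a vowel, so the suffix is -pat, giving *vupat*.

vepelfid, gohzaskef, vupat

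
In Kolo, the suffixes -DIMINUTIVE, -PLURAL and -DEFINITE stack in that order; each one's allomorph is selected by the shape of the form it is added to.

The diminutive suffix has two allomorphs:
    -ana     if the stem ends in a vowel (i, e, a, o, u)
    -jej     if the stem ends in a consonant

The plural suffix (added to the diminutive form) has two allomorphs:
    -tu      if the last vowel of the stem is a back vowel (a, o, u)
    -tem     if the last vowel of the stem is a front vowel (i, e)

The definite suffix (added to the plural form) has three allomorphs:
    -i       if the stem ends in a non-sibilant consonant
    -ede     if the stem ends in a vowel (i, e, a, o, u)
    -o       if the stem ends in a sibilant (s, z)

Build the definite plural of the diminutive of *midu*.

The final sound of *midu* is /u/, which is a vowel, so the diminutive suffix is -ana, giving *miduana*.
The last vowel of the diminutive form *miduana* is /a/, which is a back vowel, so the plural suffix is -tu, giving *miduanatu*.
Since the final sound of the plural form *miduanatu* is /u/ (a vowel), it takes -ede, giving *miduanatuede*.

miduanatuede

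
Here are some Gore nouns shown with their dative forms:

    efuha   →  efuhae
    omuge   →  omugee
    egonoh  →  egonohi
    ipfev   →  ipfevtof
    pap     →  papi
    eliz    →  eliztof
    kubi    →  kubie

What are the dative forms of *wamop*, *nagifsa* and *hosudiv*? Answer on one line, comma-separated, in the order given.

wamopi, nagifsae, hosudivtof

The pattern is voicing of the final sound: -i when the stem ends in a voiceless consonant (*egonoh*, *pap*); -tof when the stem ends in a voiced consonant (*ipfev*, *eliz*); -e when the stem ends in a vowel (*efuha*, *omuge*, *kubi*).
*wamop*: final sound = /p/, a voiceless consonant → -i → *wamopi*.
Since the final sound of *nagifsa* is /a/ (a vowel), it takes -e, giving *nagifsae*.
*hosudiv* — final sound /v/ (a voiced consonant) → -tof → *hosudivtof*.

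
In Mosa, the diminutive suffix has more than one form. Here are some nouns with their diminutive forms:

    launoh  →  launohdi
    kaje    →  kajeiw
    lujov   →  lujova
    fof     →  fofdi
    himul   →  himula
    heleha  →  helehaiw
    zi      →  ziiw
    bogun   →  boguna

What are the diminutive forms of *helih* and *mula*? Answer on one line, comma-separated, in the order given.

The suffix is conditioned by the final sound: -di when the stem ends in a voiceless consonant (*launoh*, *fof*); -a when the stem ends in a voiced consonant (*lujov*, *himul*, *bogun*); -iw when the stem ends in a vowel (*kaje*, *heleha*, *zi*).
The final sound of *helih* is /h/, which is a voiceless consonant, so the suffix is -di, giving *helihdi*.
*mula*: final sound = /a/, a vowel → -iw → *mulaiw*.

helihdi, mulaiw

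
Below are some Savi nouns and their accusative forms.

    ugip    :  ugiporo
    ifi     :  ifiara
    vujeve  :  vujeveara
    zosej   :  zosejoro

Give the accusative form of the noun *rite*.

The pattern is consonant vs. vowel: -oro when the stem ends in a consonant (*ugip*, *zosej*); -ara when the stem ends in a vowel (*ifi*, *vujeve*).
*rite* — final sound /e/ (a vowel) → -ara → *riteara*.

riteara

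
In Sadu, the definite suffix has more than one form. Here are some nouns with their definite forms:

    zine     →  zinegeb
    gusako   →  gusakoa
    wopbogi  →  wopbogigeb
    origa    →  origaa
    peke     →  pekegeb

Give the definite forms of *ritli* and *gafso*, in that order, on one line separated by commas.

ritligeb, gafsoa

Looking at the last vowel of each stem: -geb when the last vowel of the stem is a front vowel (*zine*, *wopbogi*, *peke*); -a when the last vowel of the stem is a back vowel (*gusako*, *origa*).
*ritli* — last vowel /i/ (a front vowel) → -geb → *ritligeb*.
*gafso* — last vowel /o/ (a back vowel) → -a → *gafsoa*.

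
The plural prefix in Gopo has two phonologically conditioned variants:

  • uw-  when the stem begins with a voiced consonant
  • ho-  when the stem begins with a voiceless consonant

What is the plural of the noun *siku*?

hosiku

Since the first consonant of *siku* is /s/ (voiceless), it takes ho-, giving *hosiku*.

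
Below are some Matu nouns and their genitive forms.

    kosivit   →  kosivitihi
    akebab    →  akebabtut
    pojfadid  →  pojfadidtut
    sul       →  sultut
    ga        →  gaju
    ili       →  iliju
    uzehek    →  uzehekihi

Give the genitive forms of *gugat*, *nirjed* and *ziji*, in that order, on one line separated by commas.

The suffix is conditioned by the final sound: -ihi when the stem ends in a voiceless consonant (*kosivit*, *uzehek*); -tut when the stem ends in a voiced consonant (*akebab*, *pojfadid*, *sul*); -ju when the stem ends in a vowel (*ga*, *ili*).
Since the final sound of *gugat* is /t/ (a voiceless consonant), it takes -ihi, giving *gugatihi*.
*nirjed*: final sound = /d/, a voiced consonant → -tut → *nirjedtut*.
The final sound of *ziji* is /i/, which is a vowel, so the suffix is -ju, giving *zijiju*.

gugatihi, nirjedtut, zijiju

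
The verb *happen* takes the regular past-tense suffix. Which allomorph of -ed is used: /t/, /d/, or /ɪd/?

/d/

The stem *happen* ends in a voiced sound other than /d/.
The -ed suffix is realized as /ɪd/ after /t, d/; as /t/ after other voiceless consonants; and as /d/ after other voiced sounds.
So -ed on *happen* is pronounced /d/.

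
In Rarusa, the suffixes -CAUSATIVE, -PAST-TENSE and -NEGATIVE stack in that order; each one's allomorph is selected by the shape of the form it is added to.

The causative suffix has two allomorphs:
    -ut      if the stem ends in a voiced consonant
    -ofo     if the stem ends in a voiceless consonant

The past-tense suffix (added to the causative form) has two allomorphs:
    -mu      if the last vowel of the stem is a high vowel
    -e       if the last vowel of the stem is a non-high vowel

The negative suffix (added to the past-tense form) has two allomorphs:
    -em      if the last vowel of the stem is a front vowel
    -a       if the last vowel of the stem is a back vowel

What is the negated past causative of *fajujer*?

fajujerutmua

Since the final consonant of *fajujer* is /r/ (voiced), it takes -ut, giving *fajujerut*.
The causative form *fajujerut* — last vowel /u/ (a high vowel) → -mu → *fajujerutmu*.
The past-tense form *fajujerutmu*: last vowel = /u/, a back vowel → -a → *fajujerutmua*.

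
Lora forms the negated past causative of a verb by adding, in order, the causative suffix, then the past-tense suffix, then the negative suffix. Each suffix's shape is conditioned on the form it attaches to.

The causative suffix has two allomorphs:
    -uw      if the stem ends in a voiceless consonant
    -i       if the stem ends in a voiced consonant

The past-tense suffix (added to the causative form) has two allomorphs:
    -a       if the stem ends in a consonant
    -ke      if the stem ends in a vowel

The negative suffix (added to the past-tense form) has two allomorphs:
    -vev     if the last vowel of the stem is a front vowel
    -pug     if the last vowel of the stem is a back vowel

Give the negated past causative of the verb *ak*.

*ak* — final consonant /k/ (voiceless) → -uw → *akuw*.
The final sound of the causative form *akuw* is /w/, which is a consonant, so the past-tense suffix is -a, giving *akuwa*.
Since the last vowel of the past-tense form *akuwa* is /a/ (a back vowel), it takes -pug, giving *akuwapug*.

akuwapug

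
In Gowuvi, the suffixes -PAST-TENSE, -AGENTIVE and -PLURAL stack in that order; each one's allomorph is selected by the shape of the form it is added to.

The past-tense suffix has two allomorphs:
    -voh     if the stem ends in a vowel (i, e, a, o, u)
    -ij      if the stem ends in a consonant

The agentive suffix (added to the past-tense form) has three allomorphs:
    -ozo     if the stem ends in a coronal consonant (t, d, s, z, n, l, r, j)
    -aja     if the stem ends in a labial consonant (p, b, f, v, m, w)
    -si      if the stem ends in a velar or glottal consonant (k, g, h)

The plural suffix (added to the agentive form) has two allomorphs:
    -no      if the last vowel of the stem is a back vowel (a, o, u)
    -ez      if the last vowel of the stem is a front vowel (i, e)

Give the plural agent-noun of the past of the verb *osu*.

osuvohsiez

The final sound of *osu* is /u/, which is a vowel, so the past-tense suffix is -voh, giving *osuvoh*.
Since the final consonant of the past-tense form *osuvoh* is /h/ (velar/glottal), it takes -si, giving *osuvohsi*.
Since the last vowel of the agentive form *osuvohsi* is /i/ (a front vowel), it takes -ez, giving *osuvohsiez*.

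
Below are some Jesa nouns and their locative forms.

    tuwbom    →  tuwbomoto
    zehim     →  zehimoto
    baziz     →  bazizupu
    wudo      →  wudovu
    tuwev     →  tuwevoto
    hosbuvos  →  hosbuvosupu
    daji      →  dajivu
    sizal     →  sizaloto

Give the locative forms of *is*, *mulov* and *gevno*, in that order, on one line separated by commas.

The pattern is sibilance of the final sound: -upu when the stem ends in a sibilant (*baziz*, *hosbuvos*); -oto when the stem ends in a non-sibilant consonant (*tuwbom*, *zehim*, *tuwev*, *sizal*); -vu when the stem ends in a vowel (*wudo*, *daji*).
*is* — final sound /s/ (a sibilant) → -upu → *isupu*.
Since the final sound of *mulov* is /v/ (a non-sibilant consonant), it takes -oto, giving *mulovoto*.
Since the final sound of *gevno* is /o/ (a vowel), it takes -vu, giving *gevnovu*.

isupu, mulovoto, gevnovu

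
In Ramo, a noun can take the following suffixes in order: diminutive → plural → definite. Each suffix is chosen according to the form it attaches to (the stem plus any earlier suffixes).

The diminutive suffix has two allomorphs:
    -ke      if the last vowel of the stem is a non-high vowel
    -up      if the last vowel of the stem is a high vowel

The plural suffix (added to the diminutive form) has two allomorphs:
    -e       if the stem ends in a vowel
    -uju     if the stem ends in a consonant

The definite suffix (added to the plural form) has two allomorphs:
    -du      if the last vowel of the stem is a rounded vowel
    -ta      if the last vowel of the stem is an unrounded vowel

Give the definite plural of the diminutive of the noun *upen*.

Since the last vowel of *upen* is /e/ (a non-high vowel), it takes -ke, giving *upenke*.
Since the final sound of the diminutive form *upenke* is /e/ (a vowel), it takes -e, giving *upenkee*.
The plural form *upenkee* — last vowel /e/ (an unrounded vowel) → -ta → *upenkeeta*.

upenkeeta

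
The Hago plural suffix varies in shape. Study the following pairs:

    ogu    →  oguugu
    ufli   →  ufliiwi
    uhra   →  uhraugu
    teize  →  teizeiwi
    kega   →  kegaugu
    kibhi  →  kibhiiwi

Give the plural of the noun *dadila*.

The pattern is front/back vowel harmony: -iwi when the last vowel of the stem is a front vowel (*ufli*, *teize*, *kibhi*); -ugu when the last vowel of the stem is a back vowel (*ogu*, *uhra*, *kega*).
*dadila* — last vowel /a/ (a back vowel) → -ugu → *dadilaugu*.

dadilaugu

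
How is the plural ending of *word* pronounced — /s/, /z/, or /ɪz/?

/z/

The stem *word* ends in a voiced non-sibilant sound.
The plural suffix surfaces as /ɪz/ after sibilants, /s/ after other voiceless consonants, and /z/ after other voiced sounds.
So the plural -s on *word* is pronounced /z/.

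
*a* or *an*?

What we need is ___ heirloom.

an

The indefinite article is chosen by the initial *sound* of the following word, not its spelling.
*heirloom* begins with the sound /ɛ/ (silent h) — a vowel sound.
So the article is *an*: What we need is an heirloom.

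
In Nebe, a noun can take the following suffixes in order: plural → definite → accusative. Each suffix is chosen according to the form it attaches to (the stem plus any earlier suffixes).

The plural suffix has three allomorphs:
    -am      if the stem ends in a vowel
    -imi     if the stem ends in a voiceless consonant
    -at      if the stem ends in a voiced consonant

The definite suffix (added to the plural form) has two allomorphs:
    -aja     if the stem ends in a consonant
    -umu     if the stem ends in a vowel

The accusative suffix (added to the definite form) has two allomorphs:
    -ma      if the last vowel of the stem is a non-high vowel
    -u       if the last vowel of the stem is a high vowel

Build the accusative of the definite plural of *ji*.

jiamajama

Since the final sound of *ji* is /i/ (a vowel), it takes -am, giving *jiam*.
The final sound of the plural form *jiam* is /m/, which is a consonant, so the definite suffix is -aja, giving *jiamaja*.
The last vowel of the definite form *jiamaja* is /a/, which is a non-high vowel, so the accusative suffix is -ma, giving *jiamajama*.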